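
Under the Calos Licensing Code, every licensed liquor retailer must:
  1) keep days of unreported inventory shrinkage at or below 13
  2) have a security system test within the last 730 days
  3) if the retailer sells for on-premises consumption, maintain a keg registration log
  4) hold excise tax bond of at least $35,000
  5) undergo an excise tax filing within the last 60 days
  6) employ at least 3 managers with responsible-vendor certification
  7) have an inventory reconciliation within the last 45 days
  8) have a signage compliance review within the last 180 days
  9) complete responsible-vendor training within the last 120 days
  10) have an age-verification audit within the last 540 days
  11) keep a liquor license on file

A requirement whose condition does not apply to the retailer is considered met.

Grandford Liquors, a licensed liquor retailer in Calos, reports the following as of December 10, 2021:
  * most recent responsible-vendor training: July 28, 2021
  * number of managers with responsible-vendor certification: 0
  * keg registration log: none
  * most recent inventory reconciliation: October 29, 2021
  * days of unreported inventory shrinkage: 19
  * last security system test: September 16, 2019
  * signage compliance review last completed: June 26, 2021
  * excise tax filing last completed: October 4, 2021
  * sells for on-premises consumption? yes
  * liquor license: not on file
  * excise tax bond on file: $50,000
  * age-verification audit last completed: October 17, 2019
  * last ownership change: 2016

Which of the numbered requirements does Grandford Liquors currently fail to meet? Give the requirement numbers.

1. days of unreported inventory shrinkage 19 > 13 → not met
2. security system test 816 days ago vs limit 730 → not met
3. condition 'sells for on-premises consumption' holds; keg registration log absent → not met
4. excise tax bond $50,000 ≥ $35,000 → met
5. excise tax filing 67 days ago vs limit 60 → not met
6. managers with responsible-vendor certification 0 < 3 → not met
7. inventory reconciliation 42 days ago vs limit 45 → met
8. signage compliance review 167 days ago vs limit 180 → met
9. responsible-vendor training 135 days ago vs limit 120 → not met
10. age-verification audit 785 days ago vs limit 540 → not met
11. liquor license absent → not met
Not met: 1, 2, 3, 5, 6, 9, 10, 11

1, 2, 3, 5, 6, 9, 10, 11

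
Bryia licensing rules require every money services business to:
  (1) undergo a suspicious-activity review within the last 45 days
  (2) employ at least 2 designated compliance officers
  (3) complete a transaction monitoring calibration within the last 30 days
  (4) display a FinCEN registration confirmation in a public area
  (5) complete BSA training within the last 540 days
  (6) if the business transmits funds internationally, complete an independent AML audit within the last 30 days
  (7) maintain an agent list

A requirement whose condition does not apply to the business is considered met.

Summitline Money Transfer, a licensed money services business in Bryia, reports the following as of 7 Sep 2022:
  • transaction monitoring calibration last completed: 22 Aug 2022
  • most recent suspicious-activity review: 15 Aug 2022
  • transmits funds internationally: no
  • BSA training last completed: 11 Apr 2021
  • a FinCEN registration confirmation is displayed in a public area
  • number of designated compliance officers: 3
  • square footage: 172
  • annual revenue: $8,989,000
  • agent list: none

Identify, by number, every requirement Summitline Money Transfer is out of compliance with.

7

1. suspicious-activity review 23 days ago vs limit 45 → met
2. designated compliance officers 3 ≥ 2 → met
3. transaction monitoring calibration 16 days ago vs limit 30 → met
4. FinCEN registration confirmation present → met
5. BSA training 514 days ago vs limit 540 → met
6. condition 'transmits funds internationally' does not hold → requirement n/a → met
7. agent list absent → not met
Not met: 7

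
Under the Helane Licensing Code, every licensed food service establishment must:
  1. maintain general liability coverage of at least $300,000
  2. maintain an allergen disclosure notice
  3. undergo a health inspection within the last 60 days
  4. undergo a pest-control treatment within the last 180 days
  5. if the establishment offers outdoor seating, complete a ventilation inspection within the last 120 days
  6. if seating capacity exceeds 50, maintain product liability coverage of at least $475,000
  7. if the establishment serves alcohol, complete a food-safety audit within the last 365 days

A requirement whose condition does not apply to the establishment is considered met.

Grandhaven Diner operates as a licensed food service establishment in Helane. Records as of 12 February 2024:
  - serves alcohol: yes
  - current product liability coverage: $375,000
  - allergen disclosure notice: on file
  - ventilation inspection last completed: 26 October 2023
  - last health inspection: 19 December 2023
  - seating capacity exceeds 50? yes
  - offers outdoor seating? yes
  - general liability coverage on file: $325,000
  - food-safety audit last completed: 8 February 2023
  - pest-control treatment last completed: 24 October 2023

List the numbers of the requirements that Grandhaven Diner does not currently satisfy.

1. general liability coverage $325,000 ≥ $300,000 → met
2. allergen disclosure notice present → met
3. health inspection 55 days ago vs limit 60 → met
4. pest-control treatment 111 days ago vs limit 180 → met
5. condition 'offers outdoor seating' holds; ventilation inspection 109 days ago vs limit 120 → met
6. condition 'seating capacity exceeds 50' holds; product liability coverage $375,000 < $475,000 → not met
7. condition 'serves alcohol' holds; food-safety audit 369 days ago vs limit 365 → not met
Not met: 6, 7

6, 7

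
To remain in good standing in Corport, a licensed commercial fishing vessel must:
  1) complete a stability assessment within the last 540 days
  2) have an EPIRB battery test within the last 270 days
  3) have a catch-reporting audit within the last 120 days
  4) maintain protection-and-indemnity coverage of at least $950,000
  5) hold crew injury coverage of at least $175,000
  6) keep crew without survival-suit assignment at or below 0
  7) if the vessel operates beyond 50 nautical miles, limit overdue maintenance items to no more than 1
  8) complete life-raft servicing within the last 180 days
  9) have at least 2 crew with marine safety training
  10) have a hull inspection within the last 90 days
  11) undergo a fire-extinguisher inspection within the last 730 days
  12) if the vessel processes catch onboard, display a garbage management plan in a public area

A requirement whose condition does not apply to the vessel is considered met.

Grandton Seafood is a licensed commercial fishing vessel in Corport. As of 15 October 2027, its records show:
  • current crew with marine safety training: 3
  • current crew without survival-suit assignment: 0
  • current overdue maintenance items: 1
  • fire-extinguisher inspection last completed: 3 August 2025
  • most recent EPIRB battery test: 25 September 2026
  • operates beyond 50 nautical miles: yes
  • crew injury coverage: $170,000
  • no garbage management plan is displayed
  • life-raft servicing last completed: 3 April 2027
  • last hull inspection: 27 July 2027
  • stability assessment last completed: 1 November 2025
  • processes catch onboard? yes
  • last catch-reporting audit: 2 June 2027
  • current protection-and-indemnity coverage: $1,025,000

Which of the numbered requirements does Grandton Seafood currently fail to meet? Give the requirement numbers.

1, 2, 3, 5, 8, 11, 12

1. stability assessment 713 days ago vs limit 540 → not met
2. EPIRB battery test 385 days ago vs limit 270 → not met
3. catch-reporting audit 135 days ago vs limit 120 → not met
4. protection-and-indemnity coverage $1,025,000 ≥ $950,000 → met
5. crew injury coverage $170,000 < $175,000 → not met
6. crew without survival-suit assignment 0 ≤ 0 → met
7. condition 'operates beyond 50 nautical miles' holds; overdue maintenance items 1 ≤ 1 → met
8. life-raft servicing 195 days ago vs limit 180 → not met
9. crew with marine safety training 3 ≥ 2 → met
10. hull inspection 80 days ago vs limit 90 → met
11. fire-extinguisher inspection 803 days ago vs limit 730 → not met
12. condition 'processes catch onboard' holds; garbage management plan absent → not met
Not met: 1, 2, 3, 5, 8, 11, 12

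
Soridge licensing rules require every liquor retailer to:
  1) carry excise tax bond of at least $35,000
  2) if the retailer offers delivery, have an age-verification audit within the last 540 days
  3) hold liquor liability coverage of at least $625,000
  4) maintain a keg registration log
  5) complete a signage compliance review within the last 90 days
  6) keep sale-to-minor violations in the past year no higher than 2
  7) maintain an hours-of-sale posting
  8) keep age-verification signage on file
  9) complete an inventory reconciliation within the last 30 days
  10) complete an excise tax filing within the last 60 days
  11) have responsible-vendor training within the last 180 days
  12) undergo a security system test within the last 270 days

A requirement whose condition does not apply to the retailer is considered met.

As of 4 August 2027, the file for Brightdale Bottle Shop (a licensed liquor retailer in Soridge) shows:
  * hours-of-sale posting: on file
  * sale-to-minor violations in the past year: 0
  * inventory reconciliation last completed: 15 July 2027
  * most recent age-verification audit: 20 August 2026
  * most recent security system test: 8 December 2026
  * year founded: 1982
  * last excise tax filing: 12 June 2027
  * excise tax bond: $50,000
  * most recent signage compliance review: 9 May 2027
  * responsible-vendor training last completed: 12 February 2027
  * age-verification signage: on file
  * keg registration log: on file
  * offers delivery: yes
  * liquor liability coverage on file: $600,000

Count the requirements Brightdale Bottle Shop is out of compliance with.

1. excise tax bond $50,000 ≥ $35,000 → met
2. condition 'offers delivery' holds; age-verification audit 349 days ago vs limit 540 → met
3. liquor liability coverage $600,000 < $625,000 → not met
4. keg registration log present → met
5. signage compliance review 87 days ago vs limit 90 → met
6. sale-to-minor violations in the past year 0 ≤ 2 → met
7. hours-of-sale posting present → met
8. age-verification signage present → met
9. inventory reconciliation 20 days ago vs limit 30 → met
10. excise tax filing 53 days ago vs limit 60 → met
11. responsible-vendor training 173 days ago vs limit 180 → met
12. security system test 239 days ago vs limit 270 → met
Not met: 1 of 12

1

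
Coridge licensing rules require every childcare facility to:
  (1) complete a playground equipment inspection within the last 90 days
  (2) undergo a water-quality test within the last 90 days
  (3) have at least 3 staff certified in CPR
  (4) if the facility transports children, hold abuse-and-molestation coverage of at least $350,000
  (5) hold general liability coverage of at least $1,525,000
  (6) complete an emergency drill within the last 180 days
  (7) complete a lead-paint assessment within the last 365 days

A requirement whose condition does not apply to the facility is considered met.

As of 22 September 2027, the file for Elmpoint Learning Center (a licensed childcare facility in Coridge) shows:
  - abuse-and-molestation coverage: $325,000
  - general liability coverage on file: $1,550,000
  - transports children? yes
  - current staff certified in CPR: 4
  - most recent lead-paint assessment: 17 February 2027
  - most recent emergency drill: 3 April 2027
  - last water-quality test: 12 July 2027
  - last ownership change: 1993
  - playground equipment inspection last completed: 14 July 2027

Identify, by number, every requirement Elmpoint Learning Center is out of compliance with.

1. playground equipment inspection 70 days ago vs limit 90 → met
2. water-quality test 72 days ago vs limit 90 → met
3. staff certified in CPR 4 ≥ 3 → met
4. condition 'transports children' holds; abuse-and-molestation coverage $325,000 < $350,000 → not met
5. general liability coverage $1,550,000 ≥ $1,525,000 → met
6. emergency drill 172 days ago vs limit 180 → met
7. lead-paint assessment 217 days ago vs limit 365 → met
Not met: 4

4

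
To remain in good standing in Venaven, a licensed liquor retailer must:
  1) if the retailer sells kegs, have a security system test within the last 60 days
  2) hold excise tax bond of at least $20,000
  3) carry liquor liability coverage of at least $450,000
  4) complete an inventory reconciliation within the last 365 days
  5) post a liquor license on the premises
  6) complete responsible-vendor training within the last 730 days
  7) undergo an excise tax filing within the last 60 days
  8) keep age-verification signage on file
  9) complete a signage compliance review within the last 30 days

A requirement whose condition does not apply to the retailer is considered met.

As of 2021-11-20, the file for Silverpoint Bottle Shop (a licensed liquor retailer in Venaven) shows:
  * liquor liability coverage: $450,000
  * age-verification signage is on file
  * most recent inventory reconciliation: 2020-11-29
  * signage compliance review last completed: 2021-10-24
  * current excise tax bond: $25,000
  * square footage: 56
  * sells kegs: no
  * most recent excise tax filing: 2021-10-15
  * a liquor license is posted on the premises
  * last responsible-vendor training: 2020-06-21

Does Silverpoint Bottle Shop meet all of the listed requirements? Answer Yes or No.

1. condition 'sells kegs' does not hold → requirement n/a → met
2. excise tax bond $25,000 ≥ $20,000 → met
3. liquor liability coverage $450,000 ≥ $450,000 → met
4. inventory reconciliation 356 days ago vs limit 365 → met
5. liquor license present → met
6. responsible-vendor training 517 days ago vs limit 730 → met
7. excise tax filing 36 days ago vs limit 60 → met
8. age-verification signage present → met
9. signage compliance review 27 days ago vs limit 30 → met
All met.

Yes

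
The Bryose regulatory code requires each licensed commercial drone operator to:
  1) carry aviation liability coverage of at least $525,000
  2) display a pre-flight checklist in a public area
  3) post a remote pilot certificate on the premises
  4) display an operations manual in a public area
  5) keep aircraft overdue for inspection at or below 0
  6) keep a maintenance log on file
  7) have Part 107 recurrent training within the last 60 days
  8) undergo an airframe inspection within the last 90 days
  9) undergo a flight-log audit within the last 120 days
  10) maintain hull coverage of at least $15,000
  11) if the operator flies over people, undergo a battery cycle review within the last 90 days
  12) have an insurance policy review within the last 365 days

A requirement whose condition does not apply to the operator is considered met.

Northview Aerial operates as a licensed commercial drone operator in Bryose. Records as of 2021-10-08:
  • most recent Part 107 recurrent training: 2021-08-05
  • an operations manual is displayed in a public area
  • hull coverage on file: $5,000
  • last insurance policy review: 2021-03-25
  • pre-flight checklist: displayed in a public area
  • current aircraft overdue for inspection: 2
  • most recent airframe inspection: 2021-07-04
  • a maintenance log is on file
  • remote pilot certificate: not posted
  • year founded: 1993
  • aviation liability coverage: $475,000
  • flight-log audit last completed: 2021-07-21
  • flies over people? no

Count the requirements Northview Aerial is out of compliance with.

6

1. aviation liability coverage $475,000 < $525,000 → not met
2. pre-flight checklist present → met
3. remote pilot certificate absent → not met
4. operations manual present → met
5. aircraft overdue for inspection 2 > 0 → not met
6. maintenance log present → met
7. Part 107 recurrent training 64 days ago vs limit 60 → not met
8. airframe inspection 96 days ago vs limit 90 → not met
9. flight-log audit 79 days ago vs limit 120 → met
10. hull coverage $5,000 < $15,000 → not met
11. condition 'flies over people' does not hold → requirement n/a → met
12. insurance policy review 197 days ago vs limit 365 → met
Not met: 6 of 12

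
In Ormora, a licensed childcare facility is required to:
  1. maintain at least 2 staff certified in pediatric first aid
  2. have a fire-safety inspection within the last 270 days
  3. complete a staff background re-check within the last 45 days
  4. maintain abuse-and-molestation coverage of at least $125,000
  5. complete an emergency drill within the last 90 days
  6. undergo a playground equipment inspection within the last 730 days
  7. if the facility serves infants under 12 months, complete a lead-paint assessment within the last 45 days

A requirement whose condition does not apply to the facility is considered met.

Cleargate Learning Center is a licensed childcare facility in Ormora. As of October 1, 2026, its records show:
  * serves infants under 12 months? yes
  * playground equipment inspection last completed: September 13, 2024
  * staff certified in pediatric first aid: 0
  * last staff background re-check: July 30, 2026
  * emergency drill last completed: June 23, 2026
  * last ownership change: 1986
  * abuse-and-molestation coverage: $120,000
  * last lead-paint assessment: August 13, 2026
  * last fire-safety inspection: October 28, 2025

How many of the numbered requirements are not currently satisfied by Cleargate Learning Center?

7

1. staff certified in pediatric first aid 0 < 2 → not met
2. fire-safety inspection 338 days ago vs limit 270 → not met
3. staff background re-check 63 days ago vs limit 45 → not met
4. abuse-and-molestation coverage $120,000 < $125,000 → not met
5. emergency drill 100 days ago vs limit 90 → not met
6. playground equipment inspection 748 days ago vs limit 730 → not met
7. condition 'serves infants under 12 months' holds; lead-paint assessment 49 days ago vs limit 45 → not met
Not met: 7 of 7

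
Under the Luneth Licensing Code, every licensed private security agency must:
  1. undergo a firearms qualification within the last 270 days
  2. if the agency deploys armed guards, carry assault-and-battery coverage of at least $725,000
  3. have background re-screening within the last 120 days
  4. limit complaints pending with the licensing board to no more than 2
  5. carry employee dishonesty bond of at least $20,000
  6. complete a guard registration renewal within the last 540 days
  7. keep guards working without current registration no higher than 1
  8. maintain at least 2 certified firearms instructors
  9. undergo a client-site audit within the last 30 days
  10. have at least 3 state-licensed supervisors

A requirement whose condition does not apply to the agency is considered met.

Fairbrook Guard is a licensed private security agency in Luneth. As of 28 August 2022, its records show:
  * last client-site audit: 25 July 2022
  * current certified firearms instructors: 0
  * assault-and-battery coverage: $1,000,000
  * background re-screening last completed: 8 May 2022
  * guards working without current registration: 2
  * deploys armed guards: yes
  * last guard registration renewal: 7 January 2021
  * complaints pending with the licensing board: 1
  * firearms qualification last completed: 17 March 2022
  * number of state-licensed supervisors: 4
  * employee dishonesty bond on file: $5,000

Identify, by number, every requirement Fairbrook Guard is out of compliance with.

5, 6, 7, 8, 9

1. firearms qualification 164 days ago vs limit 270 → met
2. condition 'deploys armed guards' holds; assault-and-battery coverage $1,000,000 ≥ $725,000 → met
3. background re-screening 112 days ago vs limit 120 → met
4. complaints pending with the licensing board 1 ≤ 2 → met
5. employee dishonesty bond $5,000 < $20,000 → not met
6. guard registration renewal 598 days ago vs limit 540 → not met
7. guards working without current registration 2 > 1 → not met
8. certified firearms instructors 0 < 2 → not met
9. client-site audit 34 days ago vs limit 30 → not met
10. state-licensed supervisors 4 ≥ 3 → met
Not met: 5, 6, 7, 8, 9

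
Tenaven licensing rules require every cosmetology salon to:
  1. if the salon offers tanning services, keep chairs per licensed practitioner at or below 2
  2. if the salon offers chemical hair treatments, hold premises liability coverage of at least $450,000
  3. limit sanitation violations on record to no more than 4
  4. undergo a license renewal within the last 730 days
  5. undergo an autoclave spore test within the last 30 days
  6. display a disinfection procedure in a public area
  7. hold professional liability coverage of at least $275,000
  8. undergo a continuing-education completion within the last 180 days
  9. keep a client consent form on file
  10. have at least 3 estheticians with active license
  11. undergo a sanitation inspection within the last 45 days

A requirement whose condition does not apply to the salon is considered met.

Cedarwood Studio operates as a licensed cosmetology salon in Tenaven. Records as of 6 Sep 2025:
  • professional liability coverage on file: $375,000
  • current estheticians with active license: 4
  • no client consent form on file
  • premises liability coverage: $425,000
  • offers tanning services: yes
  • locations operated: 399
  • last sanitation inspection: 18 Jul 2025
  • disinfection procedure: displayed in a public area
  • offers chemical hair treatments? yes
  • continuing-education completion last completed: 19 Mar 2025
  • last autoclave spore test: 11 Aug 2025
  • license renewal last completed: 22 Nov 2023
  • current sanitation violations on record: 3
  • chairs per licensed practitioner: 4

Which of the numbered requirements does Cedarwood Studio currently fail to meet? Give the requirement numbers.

1. condition 'offers tanning services' holds; chairs per licensed practitioner 4 > 2 → not met
2. condition 'offers chemical hair treatments' holds; premises liability coverage $425,000 < $450,000 → not met
3. sanitation violations on record 3 ≤ 4 → met
4. license renewal 654 days ago vs limit 730 → met
5. autoclave spore test 26 days ago vs limit 30 → met
6. disinfection procedure present → met
7. professional liability coverage $375,000 ≥ $275,000 → met
8. continuing-education completion 171 days ago vs limit 180 → met
9. client consent form absent → not met
10. estheticians with active license 4 ≥ 3 → met
11. sanitation inspection 50 days ago vs limit 45 → not met
Not met: 1, 2, 9, 11

1, 2, 9, 11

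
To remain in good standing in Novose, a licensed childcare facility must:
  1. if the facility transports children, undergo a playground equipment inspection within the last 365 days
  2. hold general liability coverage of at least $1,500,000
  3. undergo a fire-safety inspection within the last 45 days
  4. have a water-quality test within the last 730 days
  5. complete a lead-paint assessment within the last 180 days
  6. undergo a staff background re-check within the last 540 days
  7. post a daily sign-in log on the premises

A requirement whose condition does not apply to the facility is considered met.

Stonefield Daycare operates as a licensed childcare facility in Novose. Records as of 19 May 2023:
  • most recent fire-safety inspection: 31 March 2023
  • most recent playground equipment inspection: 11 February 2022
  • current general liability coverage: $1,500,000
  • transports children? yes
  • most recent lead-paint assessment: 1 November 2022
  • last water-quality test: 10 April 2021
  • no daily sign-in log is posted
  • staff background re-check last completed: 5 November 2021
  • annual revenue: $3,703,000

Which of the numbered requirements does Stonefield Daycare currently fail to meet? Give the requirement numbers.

1, 3, 4, 5, 6, 7

1. condition 'transports children' holds; playground equipment inspection 462 days ago vs limit 365 → not met
2. general liability coverage $1,500,000 ≥ $1,500,000 → met
3. fire-safety inspection 49 days ago vs limit 45 → not met
4. water-quality test 769 days ago vs limit 730 → not met
5. lead-paint assessment 199 days ago vs limit 180 → not met
6. staff background re-check 560 days ago vs limit 540 → not met
7. daily sign-in log absent → not met
Not met: 1, 3, 4, 5, 6, 7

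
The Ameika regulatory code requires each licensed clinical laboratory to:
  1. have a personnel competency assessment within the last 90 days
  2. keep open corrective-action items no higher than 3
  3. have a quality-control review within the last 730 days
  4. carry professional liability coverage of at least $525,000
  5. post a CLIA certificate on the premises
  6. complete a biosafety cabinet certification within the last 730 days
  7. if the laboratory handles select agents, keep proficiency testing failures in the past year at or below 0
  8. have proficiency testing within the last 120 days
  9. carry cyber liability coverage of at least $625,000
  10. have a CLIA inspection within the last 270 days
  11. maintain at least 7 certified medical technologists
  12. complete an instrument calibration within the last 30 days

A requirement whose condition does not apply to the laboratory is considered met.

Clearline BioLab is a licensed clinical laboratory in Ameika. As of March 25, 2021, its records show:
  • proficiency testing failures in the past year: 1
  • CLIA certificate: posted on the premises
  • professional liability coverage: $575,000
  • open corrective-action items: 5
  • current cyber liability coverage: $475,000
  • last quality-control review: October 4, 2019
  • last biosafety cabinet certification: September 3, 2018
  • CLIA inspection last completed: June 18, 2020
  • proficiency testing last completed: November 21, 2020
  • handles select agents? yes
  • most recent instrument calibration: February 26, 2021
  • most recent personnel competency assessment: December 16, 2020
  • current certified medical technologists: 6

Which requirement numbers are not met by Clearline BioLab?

1. personnel competency assessment 99 days ago vs limit 90 → not met
2. open corrective-action items 5 > 3 → not met
3. quality-control review 538 days ago vs limit 730 → met
4. professional liability coverage $575,000 ≥ $525,000 → met
5. CLIA certificate present → met
6. biosafety cabinet certification 934 days ago vs limit 730 → not met
7. condition 'handles select agents' holds; proficiency testing failures in the past year 1 > 0 → not met
8. proficiency testing 124 days ago vs limit 120 → not met
9. cyber liability coverage $475,000 < $625,000 → not met
10. CLIA inspection 280 days ago vs limit 270 → not met
11. certified medical technologists 6 < 7 → not met
12. instrument calibration 27 days ago vs limit 30 → met
Not met: 1, 2, 6, 7, 8, 9, 10, 11

1, 2, 6, 7, 8, 9, 10, 11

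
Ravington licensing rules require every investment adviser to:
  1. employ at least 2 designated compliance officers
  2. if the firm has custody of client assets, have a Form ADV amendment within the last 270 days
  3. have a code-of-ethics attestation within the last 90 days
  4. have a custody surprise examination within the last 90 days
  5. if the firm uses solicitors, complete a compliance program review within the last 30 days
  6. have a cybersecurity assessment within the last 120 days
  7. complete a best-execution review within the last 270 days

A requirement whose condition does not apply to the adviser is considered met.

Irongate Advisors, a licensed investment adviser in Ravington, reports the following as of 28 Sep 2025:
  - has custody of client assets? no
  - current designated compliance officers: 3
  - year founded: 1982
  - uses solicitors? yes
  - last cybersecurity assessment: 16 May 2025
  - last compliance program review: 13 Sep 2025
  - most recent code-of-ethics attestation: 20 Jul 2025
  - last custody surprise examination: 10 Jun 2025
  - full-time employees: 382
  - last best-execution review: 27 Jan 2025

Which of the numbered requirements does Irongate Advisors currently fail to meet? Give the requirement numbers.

1. designated compliance officers 3 ≥ 2 → met
2. condition 'has custody of client assets' does not hold → requirement n/a → met
3. code-of-ethics attestation 70 days ago vs limit 90 → met
4. custody surprise examination 110 days ago vs limit 90 → not met
5. condition 'uses solicitors' holds; compliance program review 15 days ago vs limit 30 → met
6. cybersecurity assessment 135 days ago vs limit 120 → not met
7. best-execution review 244 days ago vs limit 270 → met
Not met: 4, 6

4, 6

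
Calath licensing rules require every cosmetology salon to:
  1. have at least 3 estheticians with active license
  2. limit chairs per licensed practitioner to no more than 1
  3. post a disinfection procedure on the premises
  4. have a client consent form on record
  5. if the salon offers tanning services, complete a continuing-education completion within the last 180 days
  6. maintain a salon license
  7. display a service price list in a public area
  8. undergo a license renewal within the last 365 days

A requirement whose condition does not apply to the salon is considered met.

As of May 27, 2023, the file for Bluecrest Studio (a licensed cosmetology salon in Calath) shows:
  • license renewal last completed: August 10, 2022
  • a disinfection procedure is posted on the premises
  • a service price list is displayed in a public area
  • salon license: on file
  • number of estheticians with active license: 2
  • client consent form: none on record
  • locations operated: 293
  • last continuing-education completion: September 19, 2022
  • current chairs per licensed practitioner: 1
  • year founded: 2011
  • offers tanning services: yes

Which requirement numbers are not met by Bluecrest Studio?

1. estheticians with active license 2 < 3 → not met
2. chairs per licensed practitioner 1 ≤ 1 → met
3. disinfection procedure present → met
4. client consent form absent → not met
5. condition 'offers tanning services' holds; continuing-education completion 250 days ago vs limit 180 → not met
6. salon license present → met
7. service price list present → met
8. license renewal 290 days ago vs limit 365 → met
Not met: 1, 4, 5

1, 4, 5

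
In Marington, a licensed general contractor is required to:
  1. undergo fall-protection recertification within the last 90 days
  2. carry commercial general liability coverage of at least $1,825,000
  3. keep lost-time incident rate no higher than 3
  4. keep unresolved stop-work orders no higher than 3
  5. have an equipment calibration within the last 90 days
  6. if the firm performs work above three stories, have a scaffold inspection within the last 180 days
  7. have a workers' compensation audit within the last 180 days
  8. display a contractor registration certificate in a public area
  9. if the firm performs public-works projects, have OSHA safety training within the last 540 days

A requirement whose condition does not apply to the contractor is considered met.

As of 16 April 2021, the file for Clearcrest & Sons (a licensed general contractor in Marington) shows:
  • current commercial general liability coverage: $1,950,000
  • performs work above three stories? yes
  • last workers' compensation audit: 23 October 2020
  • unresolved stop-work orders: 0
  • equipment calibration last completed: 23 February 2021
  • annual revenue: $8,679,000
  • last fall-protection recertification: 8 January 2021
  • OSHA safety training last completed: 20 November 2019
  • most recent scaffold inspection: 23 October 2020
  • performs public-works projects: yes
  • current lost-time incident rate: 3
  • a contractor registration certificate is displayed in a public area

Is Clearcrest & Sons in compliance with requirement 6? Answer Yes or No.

Yes

6. condition 'performs work above three stories' holds; scaffold inspection 175 days ago vs limit 180 → met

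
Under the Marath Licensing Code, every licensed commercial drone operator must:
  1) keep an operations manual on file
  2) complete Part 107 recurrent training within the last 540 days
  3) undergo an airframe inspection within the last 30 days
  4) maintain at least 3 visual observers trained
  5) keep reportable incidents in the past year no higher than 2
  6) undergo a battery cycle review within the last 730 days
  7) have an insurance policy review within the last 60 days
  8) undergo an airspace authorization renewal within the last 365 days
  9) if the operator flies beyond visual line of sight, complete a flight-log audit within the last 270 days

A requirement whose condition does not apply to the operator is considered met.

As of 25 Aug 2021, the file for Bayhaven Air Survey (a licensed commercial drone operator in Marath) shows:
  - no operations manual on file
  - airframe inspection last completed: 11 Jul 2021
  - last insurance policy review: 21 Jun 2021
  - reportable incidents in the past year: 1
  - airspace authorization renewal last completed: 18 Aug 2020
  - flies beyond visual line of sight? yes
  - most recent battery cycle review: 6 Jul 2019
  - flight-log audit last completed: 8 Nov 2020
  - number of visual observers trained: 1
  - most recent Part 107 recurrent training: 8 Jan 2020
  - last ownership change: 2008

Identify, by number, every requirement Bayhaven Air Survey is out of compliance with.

1. operations manual absent → not met
2. Part 107 recurrent training 595 days ago vs limit 540 → not met
3. airframe inspection 45 days ago vs limit 30 → not met
4. visual observers trained 1 < 3 → not met
5. reportable incidents in the past year 1 ≤ 2 → met
6. battery cycle review 781 days ago vs limit 730 → not met
7. insurance policy review 65 days ago vs limit 60 → not met
8. airspace authorization renewal 372 days ago vs limit 365 → not met
9. condition 'flies beyond visual line of sight' holds; flight-log audit 290 days ago vs limit 270 → not met
Not met: 1, 2, 3, 4, 6, 7, 8, 9

1, 2, 3, 4, 6, 7, 8, 9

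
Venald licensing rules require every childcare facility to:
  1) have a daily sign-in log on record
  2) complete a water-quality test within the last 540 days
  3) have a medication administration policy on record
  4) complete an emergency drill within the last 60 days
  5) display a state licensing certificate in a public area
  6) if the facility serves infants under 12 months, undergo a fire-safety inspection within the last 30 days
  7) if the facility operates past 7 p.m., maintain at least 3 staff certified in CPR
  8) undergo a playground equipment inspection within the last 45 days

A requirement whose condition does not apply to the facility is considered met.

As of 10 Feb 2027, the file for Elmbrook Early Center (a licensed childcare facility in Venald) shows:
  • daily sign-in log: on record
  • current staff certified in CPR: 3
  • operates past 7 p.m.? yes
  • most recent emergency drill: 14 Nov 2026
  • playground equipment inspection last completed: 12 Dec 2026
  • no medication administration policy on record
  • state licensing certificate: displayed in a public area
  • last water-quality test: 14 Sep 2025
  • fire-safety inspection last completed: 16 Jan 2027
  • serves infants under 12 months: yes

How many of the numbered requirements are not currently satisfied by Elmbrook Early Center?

1. daily sign-in log present → met
2. water-quality test 514 days ago vs limit 540 → met
3. medication administration policy absent → not met
4. emergency drill 88 days ago vs limit 60 → not met
5. state licensing certificate present → met
6. condition 'serves infants under 12 months' holds; fire-safety inspection 25 days ago vs limit 30 → met
7. condition 'operates past 7 p.m.' holds; staff certified in CPR 3 ≥ 3 → met
8. playground equipment inspection 60 days ago vs limit 45 → not met
Not met: 3 of 8

3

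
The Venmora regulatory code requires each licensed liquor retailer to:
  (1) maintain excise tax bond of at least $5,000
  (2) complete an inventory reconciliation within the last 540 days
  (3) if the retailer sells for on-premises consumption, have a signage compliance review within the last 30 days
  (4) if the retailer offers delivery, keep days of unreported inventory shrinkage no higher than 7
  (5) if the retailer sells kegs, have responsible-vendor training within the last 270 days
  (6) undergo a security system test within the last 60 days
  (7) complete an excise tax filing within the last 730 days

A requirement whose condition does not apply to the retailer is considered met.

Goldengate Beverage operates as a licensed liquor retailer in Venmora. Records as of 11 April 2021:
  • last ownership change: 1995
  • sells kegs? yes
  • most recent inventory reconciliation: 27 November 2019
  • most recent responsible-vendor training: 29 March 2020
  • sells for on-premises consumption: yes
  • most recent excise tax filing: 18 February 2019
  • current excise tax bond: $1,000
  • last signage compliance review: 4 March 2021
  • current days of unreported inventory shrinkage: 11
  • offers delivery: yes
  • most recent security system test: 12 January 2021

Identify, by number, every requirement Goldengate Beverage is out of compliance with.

1, 3, 4, 5, 6, 7

1. excise tax bond $1,000 < $5,000 → not met
2. inventory reconciliation 501 days ago vs limit 540 → met
3. condition 'sells for on-premises consumption' holds; signage compliance review 38 days ago vs limit 30 → not met
4. condition 'offers delivery' holds; days of unreported inventory shrinkage 11 > 7 → not met
5. condition 'sells kegs' holds; responsible-vendor training 378 days ago vs limit 270 → not met
6. security system test 89 days ago vs limit 60 → not met
7. excise tax filing 783 days ago vs limit 730 → not met
Not met: 1, 3, 4, 5, 6, 7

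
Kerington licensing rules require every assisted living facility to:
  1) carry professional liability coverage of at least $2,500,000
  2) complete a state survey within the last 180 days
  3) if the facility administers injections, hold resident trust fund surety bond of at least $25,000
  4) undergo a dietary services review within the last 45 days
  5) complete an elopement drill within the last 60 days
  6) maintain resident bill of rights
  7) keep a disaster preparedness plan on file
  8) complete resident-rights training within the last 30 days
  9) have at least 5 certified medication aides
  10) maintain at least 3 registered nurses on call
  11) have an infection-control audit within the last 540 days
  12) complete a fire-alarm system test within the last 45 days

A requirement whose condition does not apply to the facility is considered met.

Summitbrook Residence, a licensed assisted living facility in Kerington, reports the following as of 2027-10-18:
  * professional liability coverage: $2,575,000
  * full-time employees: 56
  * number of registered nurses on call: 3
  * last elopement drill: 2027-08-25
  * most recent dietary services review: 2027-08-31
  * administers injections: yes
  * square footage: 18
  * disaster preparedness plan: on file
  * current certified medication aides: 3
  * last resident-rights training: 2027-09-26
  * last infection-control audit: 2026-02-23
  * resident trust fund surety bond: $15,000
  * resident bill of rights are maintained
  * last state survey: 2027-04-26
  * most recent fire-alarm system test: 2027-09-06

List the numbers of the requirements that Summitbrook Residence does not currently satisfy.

3, 4, 9, 11

1. professional liability coverage $2,575,000 ≥ $2,500,000 → met
2. state survey 175 days ago vs limit 180 → met
3. condition 'administers injections' holds; resident trust fund surety bond $15,000 < $25,000 → not met
4. dietary services review 48 days ago vs limit 45 → not met
5. elopement drill 54 days ago vs limit 60 → met
6. resident bill of rights present → met
7. disaster preparedness plan present → met
8. resident-rights training 22 days ago vs limit 30 → met
9. certified medication aides 3 < 5 → not met
10. registered nurses on call 3 ≥ 3 → met
11. infection-control audit 602 days ago vs limit 540 → not met
12. fire-alarm system test 42 days ago vs limit 45 → met
Not met: 3, 4, 9, 11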